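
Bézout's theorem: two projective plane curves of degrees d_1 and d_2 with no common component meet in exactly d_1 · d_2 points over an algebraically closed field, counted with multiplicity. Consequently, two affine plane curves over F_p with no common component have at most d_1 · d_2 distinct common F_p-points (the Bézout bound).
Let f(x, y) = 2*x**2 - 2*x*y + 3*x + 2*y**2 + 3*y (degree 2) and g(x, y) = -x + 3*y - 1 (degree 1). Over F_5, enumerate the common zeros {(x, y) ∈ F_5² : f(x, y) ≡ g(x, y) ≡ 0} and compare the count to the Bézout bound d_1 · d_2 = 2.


Common zeros: {(2, 1)}; count = 1; Bézout bound = 2.

deg(f) = 2, deg(g) = 1, so Bézout bound = 2.
Scan x ∈ F_5. For each x, list the y ∈ F_5 with f(x, y) ≡ 0 and those with g(x, y) ≡ 0 (mod 5); the common zeros in that column are the intersection.
  x = 0: f ≡ 0 at y ∈ {0, 1}; g ≡ 0 at y ∈ {2}; common: ∅.
  x = 1: f ≡ 0 at y ∈ {0, 2}; g ≡ 0 at y ∈ {4}; common: ∅.
  x = 2: f ≡ 0 at y ∈ {1, 2}; g ≡ 0 at y ∈ {1}; common: {1}.
  x = 3: f ≡ 0 at y ∈ ∅; g ≡ 0 at y ∈ {3}; common: ∅.
  x = 4: f ≡ 0 at y ∈ ∅; g ≡ 0 at y ∈ {0}; common: ∅.
Collecting: common zeros = {(2, 1)}, so the count is 1.
Comparison with the Bézout bound: 1 ≤ 2 = deg(f)·deg(g), as expected for curves with no common component (the affine F_5-count falls short of the bound because intersections may lie at infinity, over extension fields, or carry multiplicity).


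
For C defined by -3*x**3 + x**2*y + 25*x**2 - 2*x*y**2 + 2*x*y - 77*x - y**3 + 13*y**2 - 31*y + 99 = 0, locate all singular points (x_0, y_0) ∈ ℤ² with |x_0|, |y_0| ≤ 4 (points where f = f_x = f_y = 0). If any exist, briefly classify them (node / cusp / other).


Singular points: {(3, 2)}; classification: cusp.

Compute partial derivatives:
  f_x = -9*x**2 + 2*x*y + 50*x - 2*y**2 + 2*y - 77.
  f_y = x**2 - 4*x*y + 2*x - 3*y**2 + 26*y - 31.
Scan x_0 ∈ {−4, ..., 4}. For each x_0, f_y(x_0, y) is a polynomial in y; find its integer roots y ∈ {−4, ..., 4}, then test f_x and f at those candidates.
  x = -4: f_y(-4, y) = -3*y**2 + 42*y - 23; no integer root y with |y| ≤ 4.
  x = -3: f_y(-3, y) = -3*y**2 + 38*y - 28; no integer root y with |y| ≤ 4.
  x = -2: f_y(-2, y) = -3*y**2 + 34*y - 31; vanishes at y ∈ {1}. (-2, 1): f_x = -217 ≠ 0.
  x = -1: f_y(-1, y) = -3*y**2 + 30*y - 32; no integer root y with |y| ≤ 4.
  x = 0: f_y(0, y) = -3*y**2 + 26*y - 31; no integer root y with |y| ≤ 4.
  x = 1: f_y(1, y) = -3*y**2 + 22*y - 28; no integer root y with |y| ≤ 4.
  x = 2: f_y(2, y) = -3*y**2 + 18*y - 23; no integer root y with |y| ≤ 4.
  x = 3: f_y(3, y) = -3*y**2 + 14*y - 16; vanishes at y ∈ {2}. (3, 2): f_x = 0, f = 0 — SINGULAR.
  x = 4: f_y(4, y) = -3*y**2 + 10*y - 7; vanishes at y ∈ {1}. (4, 1): f_x = -13 ≠ 0.
Only singular point on the grid: (3, 2).
Classify: substitute x = 3 + u, y = 2 + v and expand: f = -3*u**3 + u**2*v - 2*u*v**2 - v**3 + v**2.
No constant or linear terms (consistent with a singular point). Quadratic part: v**2. Cubic part: -3*u**3 + u**2*v - 2*u*v**2 - v**3.
The quadratic part v**2 is a perfect square, so there is a single (double) tangent line v = 0, i.e. y = 2. Restricting the cubic part to that line (v = 0) leaves -3*u**3 ≠ 0, so f is not divisible by v and the branch is v² ≈ 3*u**3 to lowest order — this is a cusp.
Classification: cusp.


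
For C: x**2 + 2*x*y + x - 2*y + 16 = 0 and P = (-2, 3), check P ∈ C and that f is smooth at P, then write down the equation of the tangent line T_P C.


Tangent line at P: 3*x - 6*y + 24 = 0.

Step 1: f(-2, 3) = 0, so P lies on C.
Step 2: partial derivatives
  f_x(x, y) = 2*x + 2*y + 1, f_y(x, y) = 2*x - 2.
  f_x(P) = 3, f_y(P) = -6 (gradient nonzero, so P is smooth).
Step 3: tangent line at P: 3·(x − -2) + -6·(y − 3) = 0.
Expanding: 3*x - 6*y + 24 = 0.


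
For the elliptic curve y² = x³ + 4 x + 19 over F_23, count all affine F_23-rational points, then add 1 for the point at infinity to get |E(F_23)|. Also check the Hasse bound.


Affine points = {(1, 1), (1, 22), (2, 9), (2, 14), (3, 9), (3, 14), (5, 7), (5, 16), (6, 11), (6, 12), (9, 5), (9, 18), (10, 1), (10, 22), (12, 1), (12, 22), (14, 6), (14, 17), (15, 2), (15, 21), (16, 4), (16, 19), (17, 3), (17, 20), (18, 9), (18, 14), (19, 10), (19, 13), (20, 7), (20, 16), (21, 7), (21, 16)}; affine count = 32; |E(F_23)| = 33.

Discriminant check: Δ ∝ 4a³ + 27b² = 4·4³ + 27·19² = 4·64 + 27·361 ≡ 21 (mod 23). Nonzero ⇒ E is nonsingular.
For each x ∈ F_23, compute rhs = x³ + 4·x + 19 mod 23, then count y ∈ F_23 with y² ≡ rhs.
  x = 0: rhs = 19, matching y values: none (0 points).
  x = 1: rhs = 1, matching y values: 1, 22 (2 points).
  x = 2: rhs = 12, matching y values: 9, 14 (2 points).
  x = 3: rhs = 12, matching y values: 9, 14 (2 points).
  x = 4: rhs = 7, matching y values: none (0 points).
  x = 5: rhs = 3, matching y values: 7, 16 (2 points).
  x = 6: rhs = 6, matching y values: 11, 12 (2 points).
  x = 7: rhs = 22, matching y values: none (0 points).
  x = 8: rhs = 11, matching y values: none (0 points).
  x = 9: rhs = 2, matching y values: 5, 18 (2 points).
  x = 10: rhs = 1, matching y values: 1, 22 (2 points).
  x = 11: rhs = 14, matching y values: none (0 points).
  x = 12: rhs = 1, matching y values: 1, 22 (2 points).
  x = 13: rhs = 14, matching y values: none (0 points).
  x = 14: rhs = 13, matching y values: 6, 17 (2 points).
  x = 15: rhs = 4, matching y values: 2, 21 (2 points).
  x = 16: rhs = 16, matching y values: 4, 19 (2 points).
  x = 17: rhs = 9, matching y values: 3, 20 (2 points).
  x = 18: rhs = 12, matching y values: 9, 14 (2 points).
  x = 19: rhs = 8, matching y values: 10, 13 (2 points).
  x = 20: rhs = 3, matching y values: 7, 16 (2 points).
  x = 21: rhs = 3, matching y values: 7, 16 (2 points).
  x = 22: rhs = 14, matching y values: none (0 points).
Total affine count: 32.
Full point count |E(F_23)| = 32 + 1 = 33.
Hasse bound: |33 − (23+1)| = |9| = 9 ≤ 2√23 ≈ 9.5917 ✓.


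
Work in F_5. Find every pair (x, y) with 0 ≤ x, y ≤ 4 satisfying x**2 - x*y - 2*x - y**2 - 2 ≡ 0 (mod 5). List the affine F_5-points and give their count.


Affine F_5-points: {(1, 1), (1, 3), (2, 1), (2, 2), (4, 3)}; count = 5.

For each of the 25 pairs (x, y) ∈ F_5², evaluate f(x, y) mod 5. Record the zeros.
  x = 0: [0↦3, 1↦2, 2↦4, 3↦4, 4↦2]  zeros at y ∈ ∅
  x = 1: [0↦2, 1↦0, 2↦1, 3↦0, 4↦2]  zeros at y ∈ {1, 3}
  x = 2: [0↦3, 1↦0, 2↦0, 3↦3, 4↦4]  zeros at y ∈ {1, 2}
  x = 3: [0↦1, 1↦2, 2↦1, 3↦3, 4↦3]  zeros at y ∈ ∅
  x = 4: [0↦1, 1↦1, 2↦4, 3↦0, 4↦4]  zeros at y ∈ {3}
Collecting zeros: affine points = {(1, 1), (1, 3), (2, 1), (2, 2), (4, 3)}.
Total count |C(F_5)_aff| = 5.


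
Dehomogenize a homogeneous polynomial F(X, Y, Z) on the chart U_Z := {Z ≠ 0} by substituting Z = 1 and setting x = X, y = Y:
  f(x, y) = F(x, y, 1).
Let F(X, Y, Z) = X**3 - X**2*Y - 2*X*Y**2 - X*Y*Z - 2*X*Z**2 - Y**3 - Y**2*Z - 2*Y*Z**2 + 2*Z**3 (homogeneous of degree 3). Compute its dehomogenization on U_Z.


f(x, y) = x**3 - x**2*y - 2*x*y**2 - x*y - 2*x - y**3 - y**2 - 2*y + 2

On U_Z we set Z = 1. Each monomial c·X^i·Y^j·Z^k in F becomes c·x^i·y^j·1^k = c·x^i·y^j.
Substituting Z = 1: F(X, Y, 1) = x**3 - x**2*y - 2*x*y**2 - x*y - 2*x - y**3 - y**2 - 2*y + 2.
Note: deg(f) ≤ deg(F) = 3; strict inequality happens when F is divisible by Z (lost terms).


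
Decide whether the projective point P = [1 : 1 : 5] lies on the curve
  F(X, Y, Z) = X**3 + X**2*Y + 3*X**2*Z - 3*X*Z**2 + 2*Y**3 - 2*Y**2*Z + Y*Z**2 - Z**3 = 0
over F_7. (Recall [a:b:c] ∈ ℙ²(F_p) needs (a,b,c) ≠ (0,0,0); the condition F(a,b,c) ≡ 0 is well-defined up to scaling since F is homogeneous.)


F(1,1,5) ≡ 2 (mod 7); P is NOT on the curve.

Evaluate F(1, 1, 5) term-by-term (mod 7).
  X**3 ↦ 1·1·1·1 = 1
  X**2*Y ↦ 1·1·1·1 = 1
  3*X**2*Z ↦ 3·1·1·5 = 15
  -3*X*Z**2 ↦ -3·1·1·25 = -75
  2*Y**3 ↦ 2·1·1·1 = 2
  -2*Y**2*Z ↦ -2·1·1·5 = -10
  Y*Z**2 ↦ 1·1·1·25 = 25
  -Z**3 ↦ -1·1·1·125 = -125
Sum: F(1, 1, 5) = (1) + (1) + (15) + (-75) + (2) + (-10) + (25) + (-125) = -166.
Reducing mod 7: -166 ≡ 2 (mod 7).
Since F(a, b, c) ≡ 2 ≠ 0 (mod 7), P does NOT lie on the curve.


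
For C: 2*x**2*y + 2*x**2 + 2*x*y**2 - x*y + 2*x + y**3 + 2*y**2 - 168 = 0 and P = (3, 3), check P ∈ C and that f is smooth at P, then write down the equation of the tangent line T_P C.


Tangent line at P: 65*x + 90*y - 465 = 0.

Step 1: f(3, 3) = 0, so P lies on C.
Step 2: partial derivatives
  f_x(x, y) = 4*x*y + 4*x + 2*y**2 - y + 2, f_y(x, y) = 2*x**2 + 4*x*y - x + 3*y**2 + 4*y.
  f_x(P) = 65, f_y(P) = 90 (gradient nonzero, so P is smooth).
Step 3: tangent line at P: 65·(x − 3) + 90·(y − 3) = 0.
Expanding: 65*x + 90*y - 465 = 0.


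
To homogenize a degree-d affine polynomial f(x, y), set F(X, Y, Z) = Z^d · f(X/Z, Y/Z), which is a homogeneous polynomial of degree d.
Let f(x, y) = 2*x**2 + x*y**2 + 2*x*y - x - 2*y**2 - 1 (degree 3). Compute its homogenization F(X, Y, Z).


F(X, Y, Z) = 2*X**2*Z + X*Y**2 + 2*X*Y*Z - X*Z**2 - 2*Y**2*Z - Z**3

deg(f) = 3.
Substitute x = X/Z, y = Y/Z into f, then multiply by Z^3.
  monomial 2·x^2·y^0 ↦ 2·X^2·Y^0·Z^1.
  monomial 1·x^1·y^2 ↦ 1·X^1·Y^2·Z^0.
  monomial 2·x^1·y^1 ↦ 2·X^1·Y^1·Z^1.
  monomial -1·x^1·y^0 ↦ -1·X^1·Y^0·Z^2.
  monomial -2·x^0·y^2 ↦ -2·X^0·Y^2·Z^1.
  monomial -1·x^0·y^0 ↦ -1·X^0·Y^0·Z^3.
Collecting: F(X, Y, Z) = 2*X**2*Z + X*Y**2 + 2*X*Y*Z - X*Z**2 - 2*Y**2*Z - Z**3.


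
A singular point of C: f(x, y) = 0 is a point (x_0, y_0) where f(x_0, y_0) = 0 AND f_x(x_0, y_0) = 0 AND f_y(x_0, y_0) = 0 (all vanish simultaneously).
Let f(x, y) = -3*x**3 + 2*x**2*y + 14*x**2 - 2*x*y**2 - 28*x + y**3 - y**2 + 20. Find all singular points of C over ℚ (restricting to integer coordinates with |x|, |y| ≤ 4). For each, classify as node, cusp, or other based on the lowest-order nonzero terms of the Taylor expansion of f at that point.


Singular points: {(2, 2)}; classification: cusp.

Compute partial derivatives:
  f_x = -9*x**2 + 4*x*y + 28*x - 2*y**2 - 28.
  f_y = 2*x**2 - 4*x*y + 3*y**2 - 2*y.
Scan x_0 ∈ {−4, ..., 4}. For each x_0, f_y(x_0, y) is a polynomial in y; find its integer roots y ∈ {−4, ..., 4}, then test f_x and f at those candidates.
  x = -4: f_y(-4, y) = 3*y**2 + 14*y + 32; no integer root y with |y| ≤ 4.
  x = -3: f_y(-3, y) = 3*y**2 + 10*y + 18; no integer root y with |y| ≤ 4.
  x = -2: f_y(-2, y) = 3*y**2 + 6*y + 8; no integer root y with |y| ≤ 4.
  x = -1: f_y(-1, y) = 3*y**2 + 2*y + 2; no integer root y with |y| ≤ 4.
  x = 0: f_y(0, y) = 3*y**2 - 2*y; vanishes at y ∈ {0}. (0, 0): f_x = -28 ≠ 0.
  x = 1: f_y(1, y) = 3*y**2 - 6*y + 2; no integer root y with |y| ≤ 4.
  x = 2: f_y(2, y) = 3*y**2 - 10*y + 8; vanishes at y ∈ {2}. (2, 2): f_x = 0, f = 0 — SINGULAR.
  x = 3: f_y(3, y) = 3*y**2 - 14*y + 18; no integer root y with |y| ≤ 4.
  x = 4: f_y(4, y) = 3*y**2 - 18*y + 32; no integer root y with |y| ≤ 4.
Only singular point on the grid: (2, 2).
Classify: substitute x = 2 + u, y = 2 + v and expand: f = -3*u**3 + 2*u**2*v - 2*u*v**2 + v**3 + v**2.
No constant or linear terms (consistent with a singular point). Quadratic part: v**2. Cubic part: -3*u**3 + 2*u**2*v - 2*u*v**2 + v**3.
The quadratic part v**2 is a perfect square, so there is a single (double) tangent line v = 0, i.e. y = 2. Restricting the cubic part to that line (v = 0) leaves -3*u**3 ≠ 0, so f is not divisible by v and the branch is v² ≈ 3*u**3 to lowest order — this is a cusp.
Classification: cusp.


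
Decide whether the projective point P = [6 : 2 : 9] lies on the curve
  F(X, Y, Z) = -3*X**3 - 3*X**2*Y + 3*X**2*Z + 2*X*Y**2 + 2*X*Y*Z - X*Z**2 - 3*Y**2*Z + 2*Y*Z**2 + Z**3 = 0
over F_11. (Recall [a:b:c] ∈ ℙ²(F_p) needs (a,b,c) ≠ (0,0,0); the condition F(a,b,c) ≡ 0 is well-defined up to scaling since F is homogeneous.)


F(6,2,9) ≡ 6 (mod 11); P is NOT on the curve.

Evaluate F(6, 2, 9) term-by-term (mod 11).
  -3*X**3 ↦ -3·216·1·1 = -648
  -3*X**2*Y ↦ -3·36·2·1 = -216
  3*X**2*Z ↦ 3·36·1·9 = 972
  2*X*Y**2 ↦ 2·6·4·1 = 48
  2*X*Y*Z ↦ 2·6·2·9 = 216
  -X*Z**2 ↦ -1·6·1·81 = -486
  -3*Y**2*Z ↦ -3·1·4·9 = -108
  2*Y*Z**2 ↦ 2·1·2·81 = 324
  Z**3 ↦ 1·1·1·729 = 729
Sum: F(6, 2, 9) = (-648) + (-216) + (972) + (48) + (216) + (-486) + (-108) + (324) + (729) = 831.
Reducing mod 11: 831 ≡ 6 (mod 11).
Since F(a, b, c) ≡ 6 ≠ 0 (mod 11), P does NOT lie on the curve.


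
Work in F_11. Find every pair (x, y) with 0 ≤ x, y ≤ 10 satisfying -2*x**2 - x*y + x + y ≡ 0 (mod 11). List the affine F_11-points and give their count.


Affine F_11-points: {(0, 0), (2, 5), (3, 9), (4, 9), (5, 8), (6, 0), (7, 5), (8, 8), (9, 7), (10, 7)}; count = 10.

For each of the 121 pairs (x, y) ∈ F_11², evaluate f(x, y) mod 11. Record the zeros.
  x = 0: [0↦0, 1↦1, 2↦2, 3↦3, 4↦4, 5↦5, 6↦6, 7↦7, 8↦8, 9↦9, 10↦10]  zeros at y ∈ {0}
  x = 1: [0↦10, 1↦10, 2↦10, 3↦10, 4↦10, 5↦10, 6↦10, 7↦10, 8↦10, 9↦10, 10↦10]  zeros at y ∈ ∅
  x = 2: [0↦5, 1↦4, 2↦3, 3↦2, 4↦1, 5↦0, 6↦10, 7↦9, 8↦8, 9↦7, 10↦6]  zeros at y ∈ {5}
  x = 3: [0↦7, 1↦5, 2↦3, 3↦1, 4↦10, 5↦8, 6↦6, 7↦4, 8↦2, 9↦0, 10↦9]  zeros at y ∈ {9}
  x = 4: [0↦5, 1↦2, 2↦10, 3↦7, 4↦4, 5↦1, 6↦9, 7↦6, 8↦3, 9↦0, 10↦8]  zeros at y ∈ {9}
  x = 5: [0↦10, 1↦6, 2↦2, 3↦9, 4↦5, 5↦1, 6↦8, 7↦4, 8↦0, 9↦7, 10↦3]  zeros at y ∈ {8}
  x = 6: [0↦0, 1↦6, 2↦1, 3↦7, 4↦2, 5↦8, 6↦3, 7↦9, 8↦4, 9↦10, 10↦5]  zeros at y ∈ {0}
  x = 7: [0↦8, 1↦2, 2↦7, 3↦1, 4↦6, 5↦0, 6↦5, 7↦10, 8↦4, 9↦9, 10↦3]  zeros at y ∈ {5}
  x = 8: [0↦1, 1↦5, 2↦9, 3↦2, 4↦6, 5↦10, 6↦3, 7↦7, 8↦0, 9↦4, 10↦8]  zeros at y ∈ {8}
  x = 9: [0↦1, 1↦4, 2↦7, 3↦10, 4↦2, 5↦5, 6↦8, 7↦0, 8↦3, 9↦6, 10↦9]  zeros at y ∈ {7}
  x = 10: [0↦8, 1↦10, 2↦1, 3↦3, 4↦5, 5↦7, 6↦9, 7↦0, 8↦2, 9↦4, 10↦6]  zeros at y ∈ {7}
Collecting zeros: affine points = {(0, 0), (2, 5), (3, 9), (4, 9), (5, 8), (6, 0), (7, 5), (8, 8), (9, 7), (10, 7)}.
Total count |C(F_11)_aff| = 10.


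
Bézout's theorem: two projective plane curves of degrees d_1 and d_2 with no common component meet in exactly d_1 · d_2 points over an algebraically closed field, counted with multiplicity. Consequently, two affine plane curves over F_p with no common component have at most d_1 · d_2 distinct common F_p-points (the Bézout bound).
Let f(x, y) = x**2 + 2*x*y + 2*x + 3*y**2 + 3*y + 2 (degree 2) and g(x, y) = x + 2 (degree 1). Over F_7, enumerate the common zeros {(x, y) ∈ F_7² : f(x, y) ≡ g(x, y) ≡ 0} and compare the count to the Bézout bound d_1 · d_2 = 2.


Common zeros: ∅; count = 0; Bézout bound = 2.

deg(f) = 2, deg(g) = 1, so Bézout bound = 2.
Scan x ∈ F_7. For each x, list the y ∈ F_7 with f(x, y) ≡ 0 and those with g(x, y) ≡ 0 (mod 7); the common zeros in that column are the intersection.
  x = 0: f ≡ 0 at y ∈ ∅; g ≡ 0 at y ∈ ∅; common: ∅.
  x = 1: f ≡ 0 at y ∈ {5}; g ≡ 0 at y ∈ ∅; common: ∅.
  x = 2: f ≡ 0 at y ∈ ∅; g ≡ 0 at y ∈ ∅; common: ∅.
  x = 3: f ≡ 0 at y ∈ ∅; g ≡ 0 at y ∈ ∅; common: ∅.
  x = 4: f ≡ 0 at y ∈ ∅; g ≡ 0 at y ∈ ∅; common: ∅.
  x = 5: f ≡ 0 at y ∈ ∅; g ≡ 0 at y ∈ {0, 1, 2, 3, 4, 5, 6}; common: ∅.
  x = 6: f ≡ 0 at y ∈ ∅; g ≡ 0 at y ∈ ∅; common: ∅.
Collecting: common zeros = ∅, so the count is 0.
Comparison with the Bézout bound: 0 ≤ 2 = deg(f)·deg(g), as expected for curves with no common component (the affine F_7-count falls short of the bound because intersections may lie at infinity, over extension fields, or carry multiplicity).


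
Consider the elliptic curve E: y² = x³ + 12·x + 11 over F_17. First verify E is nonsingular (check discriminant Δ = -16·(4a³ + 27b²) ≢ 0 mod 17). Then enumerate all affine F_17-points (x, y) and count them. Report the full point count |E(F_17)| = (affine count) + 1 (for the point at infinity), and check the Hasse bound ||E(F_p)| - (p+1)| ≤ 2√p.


Affine points = {(2, 3), (2, 14), (4, 2), (4, 15), (5, 3), (5, 14), (7, 8), (7, 9), (9, 7), (9, 10), (10, 3), (10, 14), (12, 8), (12, 9), (13, 1), (13, 16), (14, 4), (14, 13), (15, 8), (15, 9), (16, 7), (16, 10)}; affine count = 22; |E(F_17)| = 23.

Discriminant check: Δ ∝ 4a³ + 27b² = 4·12³ + 27·11² = 4·1728 + 27·121 ≡ 13 (mod 17). Nonzero ⇒ E is nonsingular.
For each x ∈ F_17, compute rhs = x³ + 12·x + 11 mod 17, then count y ∈ F_17 with y² ≡ rhs.
  x = 0: rhs = 11, matching y values: none (0 points).
  x = 1: rhs = 7, matching y values: none (0 points).
  x = 2: rhs = 9, matching y values: 3, 14 (2 points).
  x = 3: rhs = 6, matching y values: none (0 points).
  x = 4: rhs = 4, matching y values: 2, 15 (2 points).
  x = 5: rhs = 9, matching y values: 3, 14 (2 points).
  x = 6: rhs = 10, matching y values: none (0 points).
  x = 7: rhs = 13, matching y values: 8, 9 (2 points).
  x = 8: rhs = 7, matching y values: none (0 points).
  x = 9: rhs = 15, matching y values: 7, 10 (2 points).
  x = 10: rhs = 9, matching y values: 3, 14 (2 points).
  x = 11: rhs = 12, matching y values: none (0 points).
  x = 12: rhs = 13, matching y values: 8, 9 (2 points).
  x = 13: rhs = 1, matching y values: 1, 16 (2 points).
  x = 14: rhs = 16, matching y values: 4, 13 (2 points).
  x = 15: rhs = 13, matching y values: 8, 9 (2 points).
  x = 16: rhs = 15, matching y values: 7, 10 (2 points).
Total affine count: 22.
Full point count |E(F_17)| = 22 + 1 = 23.
Hasse bound: |23 − (17+1)| = |5| = 5 ≤ 2√17 ≈ 8.2462 ✓.


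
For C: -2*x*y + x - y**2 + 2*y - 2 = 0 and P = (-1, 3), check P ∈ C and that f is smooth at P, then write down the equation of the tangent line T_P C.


Tangent line at P: -5*x - 2*y + 1 = 0.

Step 1: f(-1, 3) = 0, so P lies on C.
Step 2: partial derivatives
  f_x(x, y) = 1 - 2*y, f_y(x, y) = -2*x - 2*y + 2.
  f_x(P) = -5, f_y(P) = -2 (gradient nonzero, so P is smooth).
Step 3: tangent line at P: -5·(x − -1) + -2·(y − 3) = 0.
Expanding: -5*x - 2*y + 1 = 0.


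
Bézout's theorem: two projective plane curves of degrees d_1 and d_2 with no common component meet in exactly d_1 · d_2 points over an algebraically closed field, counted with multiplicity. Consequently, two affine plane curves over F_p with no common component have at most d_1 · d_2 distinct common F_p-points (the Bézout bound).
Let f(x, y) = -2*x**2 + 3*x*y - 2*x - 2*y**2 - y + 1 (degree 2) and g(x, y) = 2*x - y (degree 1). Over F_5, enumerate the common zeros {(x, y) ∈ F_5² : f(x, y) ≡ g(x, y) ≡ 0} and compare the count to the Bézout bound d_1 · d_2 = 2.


Common zeros: ∅; count = 0; Bézout bound = 2.

deg(f) = 2, deg(g) = 1, so Bézout bound = 2.
Scan x ∈ F_5. For each x, list the y ∈ F_5 with f(x, y) ≡ 0 and those with g(x, y) ≡ 0 (mod 5); the common zeros in that column are the intersection.
  x = 0: f ≡ 0 at y ∈ {3, 4}; g ≡ 0 at y ∈ {0}; common: ∅.
  x = 1: f ≡ 0 at y ∈ {3}; g ≡ 0 at y ∈ {2}; common: ∅.
  x = 2: f ≡ 0 at y ∈ ∅; g ≡ 0 at y ∈ {4}; common: ∅.
  x = 3: f ≡ 0 at y ∈ {2}; g ≡ 0 at y ∈ {1}; common: ∅.
  x = 4: f ≡ 0 at y ∈ {1, 2}; g ≡ 0 at y ∈ {3}; common: ∅.
Collecting: common zeros = ∅, so the count is 0.
Comparison with the Bézout bound: 0 ≤ 2 = deg(f)·deg(g), as expected for curves with no common component (the affine F_5-count falls short of the bound because intersections may lie at infinity, over extension fields, or carry multiplicity).


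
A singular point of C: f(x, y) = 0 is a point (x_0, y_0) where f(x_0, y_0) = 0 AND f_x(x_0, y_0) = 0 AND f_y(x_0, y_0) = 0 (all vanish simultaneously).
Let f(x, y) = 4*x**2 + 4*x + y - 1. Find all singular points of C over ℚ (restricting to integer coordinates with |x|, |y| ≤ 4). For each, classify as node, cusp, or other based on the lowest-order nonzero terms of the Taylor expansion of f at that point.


No singular points in the scanned grid; C is smooth there.

Compute partial derivatives:
  f_x = 8*x + 4.
  f_y = 1.
f_y = 1 is a nonzero constant, so f_y never vanishes: no point (x, y) can satisfy f = f_x = f_y = 0. In particular no (x, y) ∈ {−4, ..., 4}² is singular; the curve is smooth.


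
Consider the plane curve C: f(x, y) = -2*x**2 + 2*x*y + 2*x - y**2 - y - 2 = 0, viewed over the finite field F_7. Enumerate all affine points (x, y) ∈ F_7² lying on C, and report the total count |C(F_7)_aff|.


Affine F_7-points: {(0, 3), (1, 4), (3, 0), (3, 5), (4, 3), (4, 4), (5, 0), (5, 2)}; count = 8.

For each of the 49 pairs (x, y) ∈ F_7², evaluate f(x, y) mod 7. Record the zeros.
  x = 0: [0↦5, 1↦3, 2↦6, 3↦0, 4↦6, 5↦3, 6↦5]  zeros at y ∈ {3}
  x = 1: [0↦5, 1↦5, 2↦3, 3↦6, 4↦0, 5↦6, 6↦3]  zeros at y ∈ {4}
  x = 2: [0↦1, 1↦3, 2↦3, 3↦1, 4↦4, 5↦5, 6↦4]  zeros at y ∈ ∅
  x = 3: [0↦0, 1↦4, 2↦6, 3↦6, 4↦4, 5↦0, 6↦1]  zeros at y ∈ {0, 5}
  x = 4: [0↦2, 1↦1, 2↦5, 3↦0, 4↦0, 5↦5, 6↦1]  zeros at y ∈ {3, 4}
  x = 5: [0↦0, 1↦1, 2↦0, 3↦4, 4↦6, 5↦6, 6↦4]  zeros at y ∈ {0, 2}
  x = 6: [0↦1, 1↦4, 2↦5, 3↦4, 4↦1, 5↦3, 6↦3]  zeros at y ∈ ∅
Collecting zeros: affine points = {(0, 3), (1, 4), (3, 0), (3, 5), (4, 3), (4, 4), (5, 0), (5, 2)}.
Total count |C(F_7)_aff| = 8.


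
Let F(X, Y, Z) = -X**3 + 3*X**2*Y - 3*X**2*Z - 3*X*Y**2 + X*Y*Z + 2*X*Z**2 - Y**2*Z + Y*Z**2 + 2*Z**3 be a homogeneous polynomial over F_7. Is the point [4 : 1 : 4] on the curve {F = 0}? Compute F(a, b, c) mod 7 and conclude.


F(4,1,4) ≡ 1 (mod 7); P is NOT on the curve.

Evaluate F(4, 1, 4) term-by-term (mod 7).
  -X**3 ↦ -1·64·1·1 = -64
  3*X**2*Y ↦ 3·16·1·1 = 48
  -3*X**2*Z ↦ -3·16·1·4 = -192
  -3*X*Y**2 ↦ -3·4·1·1 = -12
  X*Y*Z ↦ 1·4·1·4 = 16
  2*X*Z**2 ↦ 2·4·1·16 = 128
  -Y**2*Z ↦ -1·1·1·4 = -4
  Y*Z**2 ↦ 1·1·1·16 = 16
  2*Z**3 ↦ 2·1·1·64 = 128
Sum: F(4, 1, 4) = (-64) + (48) + (-192) + (-12) + (16) + (128) + (-4) + (16) + (128) = 64.
Reducing mod 7: 64 ≡ 1 (mod 7).
Since F(a, b, c) ≡ 1 ≠ 0 (mod 7), P does NOT lie on the curve.


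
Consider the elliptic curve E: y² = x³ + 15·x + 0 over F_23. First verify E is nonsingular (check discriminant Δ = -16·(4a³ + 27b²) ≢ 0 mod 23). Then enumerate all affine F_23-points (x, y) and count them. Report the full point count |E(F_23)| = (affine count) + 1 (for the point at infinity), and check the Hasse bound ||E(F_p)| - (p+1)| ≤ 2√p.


Affine points = {(0, 0), (1, 4), (1, 19), (3, 7), (3, 16), (4, 3), (4, 20), (5, 4), (5, 19), (9, 6), (9, 17), (10, 0), (11, 1), (11, 22), (13, 0), (15, 9), (15, 14), (16, 9), (16, 14), (17, 4), (17, 19), (21, 10), (21, 13)}; affine count = 23; |E(F_23)| = 24.

Discriminant check: Δ ∝ 4a³ + 27b² = 4·15³ + 27·0² = 4·3375 + 27·0 ≡ 22 (mod 23). Nonzero ⇒ E is nonsingular.
For each x ∈ F_23, compute rhs = x³ + 15·x + 0 mod 23, then count y ∈ F_23 with y² ≡ rhs.
  x = 0: rhs = 0, matching y values: 0 (1 points).
  x = 1: rhs = 16, matching y values: 4, 19 (2 points).
  x = 2: rhs = 15, matching y values: none (0 points).
  x = 3: rhs = 3, matching y values: 7, 16 (2 points).
  x = 4: rhs = 9, matching y values: 3, 20 (2 points).
  x = 5: rhs = 16, matching y values: 4, 19 (2 points).
  x = 6: rhs = 7, matching y values: none (0 points).
  x = 7: rhs = 11, matching y values: none (0 points).
  x = 8: rhs = 11, matching y values: none (0 points).
  x = 9: rhs = 13, matching y values: 6, 17 (2 points).
  x = 10: rhs = 0, matching y values: 0 (1 points).
  x = 11: rhs = 1, matching y values: 1, 22 (2 points).
  x = 12: rhs = 22, matching y values: none (0 points).
  x = 13: rhs = 0, matching y values: 0 (1 points).
  x = 14: rhs = 10, matching y values: none (0 points).
  x = 15: rhs = 12, matching y values: 9, 14 (2 points).
  x = 16: rhs = 12, matching y values: 9, 14 (2 points).
  x = 17: rhs = 16, matching y values: 4, 19 (2 points).
  x = 18: rhs = 7, matching y values: none (0 points).
  x = 19: rhs = 14, matching y values: none (0 points).
  x = 20: rhs = 20, matching y values: none (0 points).
  x = 21: rhs = 8, matching y values: 10, 13 (2 points).
  x = 22: rhs = 7, matching y values: none (0 points).
Total affine count: 23.
Full point count |E(F_23)| = 23 + 1 = 24.
Hasse bound: |24 − (23+1)| = |0| = 0 ≤ 2√23 ≈ 9.5917 ✓.


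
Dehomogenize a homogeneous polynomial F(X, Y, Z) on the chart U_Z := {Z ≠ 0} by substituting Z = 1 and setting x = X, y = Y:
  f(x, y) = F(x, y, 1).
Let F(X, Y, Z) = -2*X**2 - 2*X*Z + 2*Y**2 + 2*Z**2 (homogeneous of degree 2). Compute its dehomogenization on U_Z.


f(x, y) = -2*x**2 - 2*x + 2*y**2 + 2

On U_Z we set Z = 1. Each monomial c·X^i·Y^j·Z^k in F becomes c·x^i·y^j·1^k = c·x^i·y^j.
Substituting Z = 1: F(X, Y, 1) = -2*x**2 - 2*x + 2*y**2 + 2.
Note: deg(f) ≤ deg(F) = 2; strict inequality happens when F is divisible by Z (lost terms).


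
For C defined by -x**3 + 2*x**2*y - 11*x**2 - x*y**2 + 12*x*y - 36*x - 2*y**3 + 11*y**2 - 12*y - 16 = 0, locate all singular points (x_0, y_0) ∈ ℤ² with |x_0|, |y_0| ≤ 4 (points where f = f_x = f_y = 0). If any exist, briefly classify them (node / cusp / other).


Singular points: {(-2, 2)}; classification: node.

Compute partial derivatives:
  f_x = -3*x**2 + 4*x*y - 22*x - y**2 + 12*y - 36.
  f_y = 2*x**2 - 2*x*y + 12*x - 6*y**2 + 22*y - 12.
Scan x_0 ∈ {−4, ..., 4}. For each x_0, f_y(x_0, y) is a polynomial in y; find its integer roots y ∈ {−4, ..., 4}, then test f_x and f at those candidates.
  x = -4: f_y(-4, y) = -6*y**2 + 30*y - 28; no integer root y with |y| ≤ 4.
  x = -3: f_y(-3, y) = -6*y**2 + 28*y - 30; vanishes at y ∈ {3}. (-3, 3): f_x = -6 ≠ 0.
  x = -2: f_y(-2, y) = -6*y**2 + 26*y - 28; vanishes at y ∈ {2}. (-2, 2): f_x = 0, f = 0 — SINGULAR.
  x = -1: f_y(-1, y) = -6*y**2 + 24*y - 22; no integer root y with |y| ≤ 4.
  x = 0: f_y(0, y) = -6*y**2 + 22*y - 12; vanishes at y ∈ {3}. (0, 3): f_x = -9 ≠ 0.
  x = 1: f_y(1, y) = -6*y**2 + 20*y + 2; no integer root y with |y| ≤ 4.
  x = 2: f_y(2, y) = -6*y**2 + 18*y + 20; no integer root y with |y| ≤ 4.
  x = 3: f_y(3, y) = -6*y**2 + 16*y + 42; no integer root y with |y| ≤ 4.
  x = 4: f_y(4, y) = -6*y**2 + 14*y + 68; no integer root y with |y| ≤ 4.
Only singular point on the grid: (-2, 2).
Classify: substitute x = -2 + u, y = 2 + v and expand: f = -u**3 + 2*u**2*v - u**2 - u*v**2 - 2*v**3 + v**2.
No constant or linear terms (consistent with a singular point). Quadratic part: -u**2 + v**2. Cubic part: -u**3 + 2*u**2*v - u*v**2 - 2*v**3.
The quadratic part v**2 - u**2 = (v − u)(v + u) splits into two distinct linear factors, so there are two distinct tangent lines y − 2 = ±(x − -2) — this is a node (ordinary double point).
Classification: node.


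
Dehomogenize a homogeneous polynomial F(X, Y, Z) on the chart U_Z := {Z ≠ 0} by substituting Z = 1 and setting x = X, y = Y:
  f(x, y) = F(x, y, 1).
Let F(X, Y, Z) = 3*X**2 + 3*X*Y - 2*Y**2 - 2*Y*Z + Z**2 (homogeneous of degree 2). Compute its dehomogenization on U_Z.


f(x, y) = 3*x**2 + 3*x*y - 2*y**2 - 2*y + 1

On U_Z we set Z = 1. Each monomial c·X^i·Y^j·Z^k in F becomes c·x^i·y^j·1^k = c·x^i·y^j.
Substituting Z = 1: F(X, Y, 1) = 3*x**2 + 3*x*y - 2*y**2 - 2*y + 1.
Note: deg(f) ≤ deg(F) = 2; strict inequality happens when F is divisible by Z (lost terms).


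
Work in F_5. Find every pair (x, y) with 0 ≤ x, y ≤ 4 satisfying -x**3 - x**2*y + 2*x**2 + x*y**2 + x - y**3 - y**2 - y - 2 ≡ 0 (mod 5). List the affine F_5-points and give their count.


Affine F_5-points: {(0, 1), (1, 0), (2, 0), (2, 1), (3, 4), (4, 0), (4, 1), (4, 2)}; count = 8.

For each of the 25 pairs (x, y) ∈ F_5², evaluate f(x, y) mod 5. Record the zeros.
  x = 0: [0↦3, 1↦0, 2↦4, 3↦4, 4↦4]  zeros at y ∈ {1}
  x = 1: [0↦0, 1↦2, 2↦3, 3↦2, 4↦3]  zeros at y ∈ {0}
  x = 2: [0↦0, 1↦0, 2↦1, 3↦2, 4↦2]  zeros at y ∈ {0, 1}
  x = 3: [0↦2, 1↦3, 2↦2, 3↦3, 4↦0]  zeros at y ∈ {4}
  x = 4: [0↦0, 1↦0, 2↦0, 3↦4, 4↦1]  zeros at y ∈ {0, 1, 2}
Collecting zeros: affine points = {(0, 1), (1, 0), (2, 0), (2, 1), (3, 4), (4, 0), (4, 1), (4, 2)}.
Total count |C(F_5)_aff| = 8.


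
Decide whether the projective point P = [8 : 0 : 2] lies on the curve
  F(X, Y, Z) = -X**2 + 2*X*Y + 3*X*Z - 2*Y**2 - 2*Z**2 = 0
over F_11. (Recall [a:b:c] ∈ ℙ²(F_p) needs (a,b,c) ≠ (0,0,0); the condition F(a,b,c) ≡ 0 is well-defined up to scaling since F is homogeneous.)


F(8,0,2) ≡ 9 (mod 11); P is NOT on the curve.

Evaluate F(8, 0, 2) term-by-term (mod 11).
  -X**2 ↦ -1·64·1·1 = -64
  2*X*Y ↦ 2·8·0·1 = 0
  3*X*Z ↦ 3·8·1·2 = 48
  -2*Y**2 ↦ -2·1·0·1 = 0
  -2*Z**2 ↦ -2·1·1·4 = -8
Sum: F(8, 0, 2) = (-64) + (0) + (48) + (0) + (-8) = -24.
Reducing mod 11: -24 ≡ 9 (mod 11).
Since F(a, b, c) ≡ 9 ≠ 0 (mod 11), P does NOT lie on the curve.


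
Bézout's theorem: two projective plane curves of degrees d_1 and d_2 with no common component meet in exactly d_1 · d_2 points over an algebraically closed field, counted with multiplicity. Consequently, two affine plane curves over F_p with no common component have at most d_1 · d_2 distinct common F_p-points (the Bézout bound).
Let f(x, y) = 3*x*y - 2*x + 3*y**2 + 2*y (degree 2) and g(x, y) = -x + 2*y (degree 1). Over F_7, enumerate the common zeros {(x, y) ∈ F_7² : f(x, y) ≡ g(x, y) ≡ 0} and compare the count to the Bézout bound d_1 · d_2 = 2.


Common zeros: {(0, 0), (2, 1)}; count = 2; Bézout bound = 2.

deg(f) = 2, deg(g) = 1, so Bézout bound = 2.
Scan x ∈ F_7. For each x, list the y ∈ F_7 with f(x, y) ≡ 0 and those with g(x, y) ≡ 0 (mod 7); the common zeros in that column are the intersection.
  x = 0: f ≡ 0 at y ∈ {0, 4}; g ≡ 0 at y ∈ {0}; common: {0}.
  x = 1: f ≡ 0 at y ∈ {5}; g ≡ 0 at y ∈ {4}; common: ∅.
  x = 2: f ≡ 0 at y ∈ {1}; g ≡ 0 at y ∈ {1}; common: {1}.
  x = 3: f ≡ 0 at y ∈ {2, 6}; g ≡ 0 at y ∈ {5}; common: ∅.
  x = 4: f ≡ 0 at y ∈ ∅; g ≡ 0 at y ∈ {2}; common: ∅.
  x = 5: f ≡ 0 at y ∈ ∅; g ≡ 0 at y ∈ {6}; common: ∅.
  x = 6: f ≡ 0 at y ∈ ∅; g ≡ 0 at y ∈ {3}; common: ∅.
Collecting: common zeros = {(0, 0), (2, 1)}, so the count is 2.
Comparison with the Bézout bound: 2 ≤ 2 = deg(f)·deg(g), as expected for curves with no common component (the bound is attained).


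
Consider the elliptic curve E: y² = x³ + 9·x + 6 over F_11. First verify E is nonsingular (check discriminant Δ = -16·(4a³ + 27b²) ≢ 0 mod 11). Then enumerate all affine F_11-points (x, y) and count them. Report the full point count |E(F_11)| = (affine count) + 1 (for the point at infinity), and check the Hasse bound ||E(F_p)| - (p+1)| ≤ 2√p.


Affine points = {(1, 4), (1, 7), (3, 4), (3, 7), (5, 0), (6, 1), (6, 10), (7, 4), (7, 7)}; affine count = 9; |E(F_11)| = 10.

Discriminant check: Δ ∝ 4a³ + 27b² = 4·9³ + 27·6² = 4·729 + 27·36 ≡ 5 (mod 11). Nonzero ⇒ E is nonsingular.
For each x ∈ F_11, compute rhs = x³ + 9·x + 6 mod 11, then count y ∈ F_11 with y² ≡ rhs.
  x = 0: rhs = 6, matching y values: none (0 points).
  x = 1: rhs = 5, matching y values: 4, 7 (2 points).
  x = 2: rhs = 10, matching y values: none (0 points).
  x = 3: rhs = 5, matching y values: 4, 7 (2 points).
  x = 4: rhs = 7, matching y values: none (0 points).
  x = 5: rhs = 0, matching y values: 0 (1 points).
  x = 6: rhs = 1, matching y values: 1, 10 (2 points).
  x = 7: rhs = 5, matching y values: 4, 7 (2 points).
  x = 8: rhs = 7, matching y values: none (0 points).
  x = 9: rhs = 2, matching y values: none (0 points).
  x = 10: rhs = 7, matching y values: none (0 points).
Total affine count: 9.
Full point count |E(F_11)| = 9 + 1 = 10.
Hasse bound: |10 − (11+1)| = |-2| = 2 ≤ 2√11 ≈ 6.6332 ✓.


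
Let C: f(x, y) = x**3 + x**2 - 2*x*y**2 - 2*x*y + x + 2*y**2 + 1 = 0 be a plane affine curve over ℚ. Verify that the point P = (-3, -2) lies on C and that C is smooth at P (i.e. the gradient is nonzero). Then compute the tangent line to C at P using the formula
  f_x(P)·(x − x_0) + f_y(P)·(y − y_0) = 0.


Tangent line at P: 18*x - 26*y + 2 = 0.

Step 1: f(-3, -2) = 0, so P lies on C.
Step 2: partial derivatives
  f_x(x, y) = 3*x**2 + 2*x - 2*y**2 - 2*y + 1, f_y(x, y) = -4*x*y - 2*x + 4*y.
  f_x(P) = 18, f_y(P) = -26 (gradient nonzero, so P is smooth).
Step 3: tangent line at P: 18·(x − -3) + -26·(y − -2) = 0.
Expanding: 18*x - 26*y + 2 = 0.


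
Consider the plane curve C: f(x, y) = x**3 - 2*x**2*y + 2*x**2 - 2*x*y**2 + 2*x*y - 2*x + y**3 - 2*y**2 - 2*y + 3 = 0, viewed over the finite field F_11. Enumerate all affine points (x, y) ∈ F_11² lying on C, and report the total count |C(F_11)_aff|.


Affine F_11-points: {(0, 1), (1, 3), (2, 7), (4, 6), (5, 2), (7, 3), (7, 5), (7, 8), (8, 0), (9, 10), (10, 10)}; count = 11.

For each of the 121 pairs (x, y) ∈ F_11², evaluate f(x, y) mod 11. Record the zeros.
  x = 0: [0↦3, 1↦0, 2↦10, 3↦6, 4↦5, 5↦2, 6↦3, 7↦3, 8↦8, 9↦2, 10↦2]  zeros at y ∈ {1}
  x = 1: [0↦4, 1↦10, 2↦3, 3↦0, 4↦7, 5↦8, 6↦9, 7↦5, 8↦2, 9↦6, 10↦1]  zeros at y ∈ {3}
  x = 2: [0↦4, 1↦4, 2↦9, 3↦3, 4↦3, 5↦4, 6↦1, 7↦0, 8↦7, 9↦6, 10↦3]  zeros at y ∈ {7}
  x = 3: [0↦9, 1↦10, 2↦1, 3↦10, 4↦10, 5↦7, 6↦7, 7↦5, 8↦7, 9↦8, 10↦3]  zeros at y ∈ ∅
  x = 4: [0↦3, 1↦1, 2↦7, 3↦5, 4↦1, 5↦1, 6↦0, 7↦4, 8↦8, 9↦7, 10↦7]  zeros at y ∈ {6}
  x = 5: [0↦3, 1↦5, 2↦0, 3↦5, 4↦4, 5↦3, 6↦8, 7↦3, 8↦5, 9↦9, 10↦10]  zeros at y ∈ {2}
  x = 6: [0↦4, 1↦6, 2↦8, 3↦5, 4↦3, 5↦8, 6↦4, 7↦8, 8↦4, 9↦9, 10↦7]  zeros at y ∈ ∅
  x = 7: [0↦1, 1↦10, 2↦4, 3↦0, 4↦4, 5↦0, 6↦5, 7↦3, 8↦0, 9↦2, 10↦4]  zeros at y ∈ {3, 5, 8}
  x = 8: [0↦0, 1↦1, 2↦5, 3↦7, 4↦2, 5↦7, 6↦6, 7↦5, 8↦10, 9↦5, 10↦7]  zeros at y ∈ {0}
  x = 9: [0↦7, 1↦7, 2↦6, 3↦10, 4↦3, 5↦2, 6↦2, 7↦9, 8↦7, 9↦2, 10↦0]  zeros at y ∈ {10}
  x = 10: [0↦6, 1↦1, 2↦2, 3↦4, 4↦2, 5↦2, 6↦10, 7↦10, 8↦8, 9↦10, 10↦0]  zeros at y ∈ {10}
Collecting zeros: affine points = {(0, 1), (1, 3), (2, 7), (4, 6), (5, 2), (7, 3), (7, 5), (7, 8), (8, 0), (9, 10), (10, 10)}.
Total count |C(F_11)_aff| = 11.


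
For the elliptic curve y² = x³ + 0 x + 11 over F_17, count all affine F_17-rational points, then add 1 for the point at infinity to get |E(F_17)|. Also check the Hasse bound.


Affine points = {(2, 6), (2, 11), (3, 2), (3, 15), (5, 0), (8, 8), (8, 9), (9, 3), (9, 14), (10, 5), (10, 12), (11, 4), (11, 13), (13, 7), (13, 10), (14, 1), (14, 16)}; affine count = 17; |E(F_17)| = 18.

Discriminant check: Δ ∝ 4a³ + 27b² = 4·0³ + 27·11² = 4·0 + 27·121 ≡ 3 (mod 17). Nonzero ⇒ E is nonsingular.
For each x ∈ F_17, compute rhs = x³ + 0·x + 11 mod 17, then count y ∈ F_17 with y² ≡ rhs.
  x = 0: rhs = 11, matching y values: none (0 points).
  x = 1: rhs = 12, matching y values: none (0 points).
  x = 2: rhs = 2, matching y values: 6, 11 (2 points).
  x = 3: rhs = 4, matching y values: 2, 15 (2 points).
  x = 4: rhs = 7, matching y values: none (0 points).
  x = 5: rhs = 0, matching y values: 0 (1 points).
  x = 6: rhs = 6, matching y values: none (0 points).
  x = 7: rhs = 14, matching y values: none (0 points).
  x = 8: rhs = 13, matching y values: 8, 9 (2 points).
  x = 9: rhs = 9, matching y values: 3, 14 (2 points).
  x = 10: rhs = 8, matching y values: 5, 12 (2 points).
  x = 11: rhs = 16, matching y values: 4, 13 (2 points).
  x = 12: rhs = 5, matching y values: none (0 points).
  x = 13: rhs = 15, matching y values: 7, 10 (2 points).
  x = 14: rhs = 1, matching y values: 1, 16 (2 points).
  x = 15: rhs = 3, matching y values: none (0 points).
  x = 16: rhs = 10, matching y values: none (0 points).
Total affine count: 17.
Full point count |E(F_17)| = 17 + 1 = 18.
Hasse bound: |18 − (17+1)| = |0| = 0 ≤ 2√17 ≈ 8.2462 ✓.


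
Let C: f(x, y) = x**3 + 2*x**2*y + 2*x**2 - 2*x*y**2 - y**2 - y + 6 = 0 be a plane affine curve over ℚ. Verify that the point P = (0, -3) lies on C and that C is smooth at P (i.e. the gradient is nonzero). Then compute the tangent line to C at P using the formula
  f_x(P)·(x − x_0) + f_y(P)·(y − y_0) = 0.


Tangent line at P: -18*x + 5*y + 15 = 0.

Step 1: f(0, -3) = 0, so P lies on C.
Step 2: partial derivatives
  f_x(x, y) = 3*x**2 + 4*x*y + 4*x - 2*y**2, f_y(x, y) = 2*x**2 - 4*x*y - 2*y - 1.
  f_x(P) = -18, f_y(P) = 5 (gradient nonzero, so P is smooth).
Step 3: tangent line at P: -18·(x − 0) + 5·(y − -3) = 0.
Expanding: -18*x + 5*y + 15 = 0.


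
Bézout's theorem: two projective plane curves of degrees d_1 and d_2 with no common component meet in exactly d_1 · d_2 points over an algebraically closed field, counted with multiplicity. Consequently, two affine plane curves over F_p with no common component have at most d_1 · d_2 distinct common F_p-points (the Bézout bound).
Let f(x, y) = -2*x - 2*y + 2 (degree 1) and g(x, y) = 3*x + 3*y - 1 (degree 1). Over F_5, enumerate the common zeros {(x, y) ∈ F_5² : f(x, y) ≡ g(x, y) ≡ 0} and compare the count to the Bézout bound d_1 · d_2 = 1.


Common zeros: ∅; count = 0; Bézout bound = 1.

deg(f) = 1, deg(g) = 1, so Bézout bound = 1.
Scan x ∈ F_5. For each x, list the y ∈ F_5 with f(x, y) ≡ 0 and those with g(x, y) ≡ 0 (mod 5); the common zeros in that column are the intersection.
  x = 0: f ≡ 0 at y ∈ {1}; g ≡ 0 at y ∈ {2}; common: ∅.
  x = 1: f ≡ 0 at y ∈ {0}; g ≡ 0 at y ∈ {1}; common: ∅.
  x = 2: f ≡ 0 at y ∈ {4}; g ≡ 0 at y ∈ {0}; common: ∅.
  x = 3: f ≡ 0 at y ∈ {3}; g ≡ 0 at y ∈ {4}; common: ∅.
  x = 4: f ≡ 0 at y ∈ {2}; g ≡ 0 at y ∈ {3}; common: ∅.
Collecting: common zeros = ∅, so the count is 0.
Comparison with the Bézout bound: 0 ≤ 1 = deg(f)·deg(g), as expected for curves with no common component (the affine F_5-count falls short of the bound because intersections may lie at infinity, over extension fields, or carry multiplicity).


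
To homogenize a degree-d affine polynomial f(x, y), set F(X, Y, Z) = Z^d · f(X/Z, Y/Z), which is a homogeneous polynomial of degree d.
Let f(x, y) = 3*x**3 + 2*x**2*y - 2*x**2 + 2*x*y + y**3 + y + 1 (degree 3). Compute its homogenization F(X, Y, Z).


F(X, Y, Z) = 3*X**3 + 2*X**2*Y - 2*X**2*Z + 2*X*Y*Z + Y**3 + Y*Z**2 + Z**3

deg(f) = 3.
Substitute x = X/Z, y = Y/Z into f, then multiply by Z^3.
  monomial 3·x^3·y^0 ↦ 3·X^3·Y^0·Z^0.
  monomial 2·x^2·y^1 ↦ 2·X^2·Y^1·Z^0.
  monomial -2·x^2·y^0 ↦ -2·X^2·Y^0·Z^1.
  monomial 2·x^1·y^1 ↦ 2·X^1·Y^1·Z^1.
  monomial 1·x^0·y^3 ↦ 1·X^0·Y^3·Z^0.
  monomial 1·x^0·y^1 ↦ 1·X^0·Y^1·Z^2.
  monomial 1·x^0·y^0 ↦ 1·X^0·Y^0·Z^3.
Collecting: F(X, Y, Z) = 3*X**3 + 2*X**2*Y - 2*X**2*Z + 2*X*Y*Z + Y**3 + Y*Z**2 + Z**3.


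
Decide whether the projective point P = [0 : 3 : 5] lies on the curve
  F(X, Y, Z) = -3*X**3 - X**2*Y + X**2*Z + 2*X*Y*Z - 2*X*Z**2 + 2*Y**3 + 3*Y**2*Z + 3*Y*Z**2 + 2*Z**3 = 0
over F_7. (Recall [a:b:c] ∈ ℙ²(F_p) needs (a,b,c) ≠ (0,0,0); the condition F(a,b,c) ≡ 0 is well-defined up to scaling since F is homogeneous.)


F(0,3,5) ≡ 6 (mod 7); P is NOT on the curve.

Evaluate F(0, 3, 5) term-by-term (mod 7).
  -3*X**3 ↦ -3·0·1·1 = 0
  -X**2*Y ↦ -1·0·3·1 = 0
  X**2*Z ↦ 1·0·1·5 = 0
  2*X*Y*Z ↦ 2·0·3·5 = 0
  -2*X*Z**2 ↦ -2·0·1·25 = 0
  2*Y**3 ↦ 2·1·27·1 = 54
  3*Y**2*Z ↦ 3·1·9·5 = 135
  3*Y*Z**2 ↦ 3·1·3·25 = 225
  2*Z**3 ↦ 2·1·1·125 = 250
Sum: F(0, 3, 5) = (0) + (0) + (0) + (0) + (0) + (54) + (135) + (225) + (250) = 664.
Reducing mod 7: 664 ≡ 6 (mod 7).
Since F(a, b, c) ≡ 6 ≠ 0 (mod 7), P does NOT lie on the curve.


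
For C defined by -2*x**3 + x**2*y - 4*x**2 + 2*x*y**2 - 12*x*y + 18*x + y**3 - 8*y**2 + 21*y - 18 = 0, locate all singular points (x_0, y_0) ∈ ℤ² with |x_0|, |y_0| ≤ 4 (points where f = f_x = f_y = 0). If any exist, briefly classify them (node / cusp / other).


Singular points: {(0, 3)}; classification: node.

Compute partial derivatives:
  f_x = -6*x**2 + 2*x*y - 8*x + 2*y**2 - 12*y + 18.
  f_y = x**2 + 4*x*y - 12*x + 3*y**2 - 16*y + 21.
Scan x_0 ∈ {−4, ..., 4}. For each x_0, f_y(x_0, y) is a polynomial in y; find its integer roots y ∈ {−4, ..., 4}, then test f_x and f at those candidates.
  x = -4: f_y(-4, y) = 3*y**2 - 32*y + 85; no integer root y with |y| ≤ 4.
  x = -3: f_y(-3, y) = 3*y**2 - 28*y + 66; no integer root y with |y| ≤ 4.
  x = -2: f_y(-2, y) = 3*y**2 - 24*y + 49; no integer root y with |y| ≤ 4.
  x = -1: f_y(-1, y) = 3*y**2 - 20*y + 34; no integer root y with |y| ≤ 4.
  x = 0: f_y(0, y) = 3*y**2 - 16*y + 21; vanishes at y ∈ {3}. (0, 3): f_x = 0, f = 0 — SINGULAR.
  x = 1: f_y(1, y) = 3*y**2 - 12*y + 10; no integer root y with |y| ≤ 4.
  x = 2: f_y(2, y) = 3*y**2 - 8*y + 1; no integer root y with |y| ≤ 4.
  x = 3: f_y(3, y) = 3*y**2 - 4*y - 6; no integer root y with |y| ≤ 4.
  x = 4: f_y(4, y) = 3*y**2 - 11; no integer root y with |y| ≤ 4.
Only singular point on the grid: (0, 3).
Classify: substitute x = 0 + u, y = 3 + v and expand: f = -2*u**3 + u**2*v - u**2 + 2*u*v**2 + v**3 + v**2.
No constant or linear terms (consistent with a singular point). Quadratic part: -u**2 + v**2. Cubic part: -2*u**3 + u**2*v + 2*u*v**2 + v**3.
The quadratic part v**2 - u**2 = (v − u)(v + u) splits into two distinct linear factors, so there are two distinct tangent lines y − 3 = ±(x − 0) — this is a node (ordinary double point).
Classification: node.
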